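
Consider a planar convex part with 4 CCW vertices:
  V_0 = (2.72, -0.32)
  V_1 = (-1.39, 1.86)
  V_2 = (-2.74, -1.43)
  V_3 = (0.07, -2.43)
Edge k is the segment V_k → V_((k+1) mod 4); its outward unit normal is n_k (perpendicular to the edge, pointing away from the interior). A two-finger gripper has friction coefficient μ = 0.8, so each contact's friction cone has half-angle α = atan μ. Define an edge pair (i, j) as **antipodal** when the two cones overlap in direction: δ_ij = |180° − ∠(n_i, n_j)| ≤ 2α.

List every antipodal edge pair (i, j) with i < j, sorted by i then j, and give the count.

α = atan 0.8 = 38.66°;  2α = 77.32°
n_0 = (+0.4686, +0.8834)
n_1 = (-0.9251, +0.3796)
n_2 = (-0.3353, -0.9421)
n_3 = (+0.6229, -0.7823)
  (0,1): δ = 84.37°  ·
  (0,2): δ = 8.35°  ✓
  (0,3): δ = 66.47°  ✓
  (1,2): δ = 87.28°  ·
  (1,3): δ = 29.16°  ✓
  (2,3): δ = 121.88°  ·
antipodal pairs: 3

count = 3; pairs: (0,2), (0,3), (1,3)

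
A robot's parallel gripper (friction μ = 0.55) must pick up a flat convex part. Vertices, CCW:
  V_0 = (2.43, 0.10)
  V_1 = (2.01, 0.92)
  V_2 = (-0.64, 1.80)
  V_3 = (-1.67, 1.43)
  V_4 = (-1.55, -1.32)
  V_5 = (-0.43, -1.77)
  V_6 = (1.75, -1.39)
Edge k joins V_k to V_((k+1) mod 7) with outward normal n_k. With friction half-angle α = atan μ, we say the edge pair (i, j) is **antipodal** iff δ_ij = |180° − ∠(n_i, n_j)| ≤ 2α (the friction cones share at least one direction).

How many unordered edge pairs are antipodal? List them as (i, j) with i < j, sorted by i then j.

α = atan 0.55 = 28.81°;  2α = 57.62°
n_0 = (+0.8900, +0.4559)
n_1 = (+0.3152, +0.9490)
n_2 = (-0.3381, +0.9411)
n_3 = (-0.9990, -0.0436)
n_4 = (-0.3728, -0.9279)
n_5 = (+0.1717, -0.9851)
n_6 = (+0.9097, -0.4152)
  (0,1): δ = 135.49°  ·
  (0,2): δ = 97.36°  ·
  (0,3): δ = 24.62°  ✓
  (0,4): δ = 40.99°  ✓
  (0,5): δ = 72.77°  ·
  (0,6): δ = 128.35°  ·
  (1,2): δ = 141.87°  ·
  (1,3): δ = 69.13°  ·
  (1,4): δ = 3.52°  ✓
  (1,5): δ = 28.26°  ✓
  (1,6): δ = 83.84°  ·
  (2,3): δ = 107.26°  ·
  (2,4): δ = 41.65°  ✓
  (2,5): δ = 9.87°  ✓
  (2,6): δ = 45.71°  ✓
  (3,4): δ = 114.39°  ·
  (3,5): δ = 82.61°  ·
  (3,6): δ = 27.03°  ✓
  (4,5): δ = 148.22°  ·
  (4,6): δ = 92.64°  ·
  (5,6): δ = 124.42°  ·
antipodal pairs: 8

count = 8; pairs: (0,3), (0,4), (1,4), (1,5), (2,4), (2,5), (2,6), (3,6)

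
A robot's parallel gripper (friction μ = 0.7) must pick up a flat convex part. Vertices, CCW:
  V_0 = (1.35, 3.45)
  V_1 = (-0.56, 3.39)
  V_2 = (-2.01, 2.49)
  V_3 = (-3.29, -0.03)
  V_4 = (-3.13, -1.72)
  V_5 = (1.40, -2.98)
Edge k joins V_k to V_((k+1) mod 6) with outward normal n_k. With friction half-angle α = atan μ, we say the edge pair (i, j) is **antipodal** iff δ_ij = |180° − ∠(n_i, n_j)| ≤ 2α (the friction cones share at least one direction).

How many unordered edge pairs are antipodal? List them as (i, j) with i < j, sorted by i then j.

count = 5; pairs: (0,4), (1,4), (1,5), (2,5), (3,5)

α = atan 0.7 = 34.99°;  2α = 69.98°
n_0 = (-0.0314, +0.9995)
n_1 = (-0.5274, +0.8496)
n_2 = (-0.8916, +0.4529)
n_3 = (-0.9955, -0.0943)
n_4 = (-0.2680, -0.9634)
n_5 = (+1.0000, +0.0078)
  (0,1): δ = 149.97°  ·
  (0,2): δ = 118.73°  ·
  (0,3): δ = 86.39°  ·
  (0,4): δ = 17.34°  ✓
  (0,5): δ = 88.65°  ·
  (1,2): δ = 148.76°  ·
  (1,3): δ = 116.42°  ·
  (1,4): δ = 47.37°  ✓
  (1,5): δ = 58.62°  ✓
  (2,3): δ = 147.66°  ·
  (2,4): δ = 78.62°  ·
  (2,5): δ = 27.37°  ✓
  (3,4): δ = 110.95°  ·
  (3,5): δ = 4.96°  ✓
  (4,5): δ = 74.01°  ·
antipodal pairs: 5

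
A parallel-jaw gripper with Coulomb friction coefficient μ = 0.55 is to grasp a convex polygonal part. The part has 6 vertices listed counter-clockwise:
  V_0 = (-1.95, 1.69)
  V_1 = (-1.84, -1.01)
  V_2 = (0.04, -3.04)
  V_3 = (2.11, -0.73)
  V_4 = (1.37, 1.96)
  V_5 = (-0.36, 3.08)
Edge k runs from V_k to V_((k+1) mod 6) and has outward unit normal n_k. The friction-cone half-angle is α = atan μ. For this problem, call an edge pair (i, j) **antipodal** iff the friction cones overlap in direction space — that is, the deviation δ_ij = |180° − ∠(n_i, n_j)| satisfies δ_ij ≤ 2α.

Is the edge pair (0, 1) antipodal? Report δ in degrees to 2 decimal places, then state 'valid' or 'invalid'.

α = atan 0.55 = 28.81°;  2α = 57.62°
edge 0: e_0 = (+0.11, -2.70);  n_0 = (-0.9992, -0.0407)
edge 1: e_1 = (+1.88, -2.03);  n_1 = (-0.7337, -0.6795)
∠(n_0, n_1) = 40.47°
δ = |180° − 40.47°| = 139.53°
139.53° > 2α = 57.62°  →  invalid

δ = 139.53°, invalid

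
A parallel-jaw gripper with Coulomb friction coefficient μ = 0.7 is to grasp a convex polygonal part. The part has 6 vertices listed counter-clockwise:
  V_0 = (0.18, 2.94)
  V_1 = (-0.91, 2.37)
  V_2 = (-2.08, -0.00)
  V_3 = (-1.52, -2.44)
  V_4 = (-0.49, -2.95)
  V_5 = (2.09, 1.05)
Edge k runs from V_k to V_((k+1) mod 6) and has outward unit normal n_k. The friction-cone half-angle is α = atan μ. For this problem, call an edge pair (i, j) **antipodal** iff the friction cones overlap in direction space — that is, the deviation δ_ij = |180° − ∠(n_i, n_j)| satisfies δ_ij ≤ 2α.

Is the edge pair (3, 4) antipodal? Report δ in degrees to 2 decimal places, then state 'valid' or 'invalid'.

α = atan 0.7 = 34.99°;  2α = 69.98°
edge 3: e_3 = (+1.03, -0.51);  n_3 = (-0.4437, -0.8962)
edge 4: e_4 = (+2.58, +4.00);  n_4 = (+0.8404, -0.5420)
∠(n_3, n_4) = 83.52°
δ = |180° − 83.52°| = 96.48°
96.48° > 2α = 69.98°  →  invalid

δ = 96.48°, invalid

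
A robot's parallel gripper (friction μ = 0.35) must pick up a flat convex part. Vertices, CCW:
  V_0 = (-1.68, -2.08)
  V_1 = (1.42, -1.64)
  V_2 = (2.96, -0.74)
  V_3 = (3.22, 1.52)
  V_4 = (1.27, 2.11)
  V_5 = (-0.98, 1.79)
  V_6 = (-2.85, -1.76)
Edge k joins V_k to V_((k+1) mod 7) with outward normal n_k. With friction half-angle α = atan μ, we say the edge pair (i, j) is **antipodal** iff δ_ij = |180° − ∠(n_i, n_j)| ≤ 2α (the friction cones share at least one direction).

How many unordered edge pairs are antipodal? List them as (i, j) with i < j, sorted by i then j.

count = 7; pairs: (0,3), (0,4), (1,4), (1,5), (2,5), (3,6), (4,6)

α = atan 0.35 = 19.29°;  2α = 38.58°
n_0 = (+0.1405, -0.9901)
n_1 = (+0.5046, -0.8634)
n_2 = (+0.9934, -0.1143)
n_3 = (+0.2896, +0.9571)
n_4 = (-0.1408, +0.9900)
n_5 = (-0.8848, +0.4661)
n_6 = (-0.2638, -0.9646)
  (0,1): δ = 157.78°  ·
  (0,2): δ = 104.64°  ·
  (0,3): δ = 24.91°  ✓
  (0,4): δ = 0.02°  ✓
  (0,5): δ = 54.14°  ·
  (0,6): δ = 156.63°  ·
  (1,2): δ = 126.87°  ·
  (1,3): δ = 47.14°  ·
  (1,4): δ = 22.21°  ✓
  (1,5): δ = 31.92°  ✓
  (1,6): δ = 134.40°  ·
  (2,3): δ = 100.27°  ·
  (2,4): δ = 75.34°  ·
  (2,5): δ = 21.22°  ✓
  (2,6): δ = 81.27°  ·
  (3,4): δ = 155.07°  ·
  (3,5): δ = 100.94°  ·
  (3,6): δ = 1.54°  ✓
  (4,5): δ = 125.87°  ·
  (4,6): δ = 23.39°  ✓
  (5,6): δ = 77.52°  ·
antipodal pairs: 7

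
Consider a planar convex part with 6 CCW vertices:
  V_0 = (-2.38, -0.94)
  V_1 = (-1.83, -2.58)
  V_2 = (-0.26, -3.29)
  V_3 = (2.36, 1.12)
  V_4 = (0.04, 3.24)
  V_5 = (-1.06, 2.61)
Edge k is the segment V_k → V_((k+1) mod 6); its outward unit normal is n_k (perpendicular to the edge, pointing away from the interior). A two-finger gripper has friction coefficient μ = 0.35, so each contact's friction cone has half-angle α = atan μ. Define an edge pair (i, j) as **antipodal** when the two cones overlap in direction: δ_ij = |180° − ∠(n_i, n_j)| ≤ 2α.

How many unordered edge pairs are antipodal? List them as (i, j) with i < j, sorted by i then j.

count = 4; pairs: (0,3), (1,3), (2,4), (2,5)

α = atan 0.35 = 19.29°;  2α = 38.58°
n_0 = (-0.9481, -0.3180)
n_1 = (-0.4121, -0.9112)
n_2 = (+0.8597, -0.5108)
n_3 = (+0.6746, +0.7382)
n_4 = (-0.4970, +0.8678)
n_5 = (-0.9373, +0.3485)
  (0,1): δ = 132.87°  ·
  (0,2): δ = 49.25°  ·
  (0,3): δ = 29.04°  ✓
  (0,4): δ = 101.26°  ·
  (0,5): δ = 141.06°  ·
  (1,2): δ = 96.38°  ·
  (1,3): δ = 18.09°  ✓
  (1,4): δ = 54.13°  ·
  (1,5): δ = 93.94°  ·
  (2,3): δ = 101.71°  ·
  (2,4): δ = 29.48°  ✓
  (2,5): δ = 10.32°  ✓
  (3,4): δ = 107.78°  ·
  (3,5): δ = 67.98°  ·
  (4,5): δ = 140.20°  ·
antipodal pairs: 4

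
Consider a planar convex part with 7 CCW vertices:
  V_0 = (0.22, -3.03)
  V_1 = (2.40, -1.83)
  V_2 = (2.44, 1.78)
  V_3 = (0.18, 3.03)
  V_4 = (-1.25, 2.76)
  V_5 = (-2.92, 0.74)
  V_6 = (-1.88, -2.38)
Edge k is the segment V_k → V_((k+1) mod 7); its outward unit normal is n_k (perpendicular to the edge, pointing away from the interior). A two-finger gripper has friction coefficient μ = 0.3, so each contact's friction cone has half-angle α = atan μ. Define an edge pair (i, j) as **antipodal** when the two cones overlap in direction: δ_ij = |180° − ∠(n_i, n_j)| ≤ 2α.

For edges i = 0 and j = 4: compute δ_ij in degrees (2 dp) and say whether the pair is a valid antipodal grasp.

δ = 21.59°, valid

α = atan 0.3 = 16.70°;  2α = 33.40°
edge 0: e_0 = (+2.18, +1.20);  n_0 = (+0.4822, -0.8760)
edge 4: e_4 = (-1.67, -2.02);  n_4 = (-0.7707, +0.6372)
∠(n_0, n_4) = 158.41°
δ = |180° − 158.41°| = 21.59°
21.59° ≤ 2α = 33.40°  →  valid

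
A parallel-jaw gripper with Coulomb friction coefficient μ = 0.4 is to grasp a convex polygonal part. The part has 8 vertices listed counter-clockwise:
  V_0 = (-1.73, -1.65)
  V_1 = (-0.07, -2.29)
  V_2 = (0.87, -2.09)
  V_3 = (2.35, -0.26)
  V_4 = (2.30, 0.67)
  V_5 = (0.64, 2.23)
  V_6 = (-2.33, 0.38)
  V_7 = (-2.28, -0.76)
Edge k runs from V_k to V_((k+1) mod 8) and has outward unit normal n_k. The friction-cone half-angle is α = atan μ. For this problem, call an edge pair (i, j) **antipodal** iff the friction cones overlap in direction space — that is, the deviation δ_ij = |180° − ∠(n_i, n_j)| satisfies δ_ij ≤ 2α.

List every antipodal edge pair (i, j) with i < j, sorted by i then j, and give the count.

count = 7; pairs: (0,4), (1,5), (2,5), (2,6), (3,6), (3,7), (4,7)

α = atan 0.4 = 21.80°;  2α = 43.60°
n_0 = (-0.3597, -0.9331)
n_1 = (+0.2081, -0.9781)
n_2 = (+0.7775, -0.6288)
n_3 = (+0.9986, +0.0537)
n_4 = (+0.6848, +0.7287)
n_5 = (-0.5287, +0.8488)
n_6 = (-0.9990, -0.0438)
n_7 = (-0.8507, -0.5257)
  (0,1): δ = 146.90°  ·
  (0,2): δ = 107.88°  ·
  (0,3): δ = 65.84°  ·
  (0,4): δ = 22.14°  ✓
  (0,5): δ = 53.00°  ·
  (0,6): δ = 113.60°  ·
  (0,7): δ = 142.80°  ·
  (1,2): δ = 140.98°  ·
  (1,3): δ = 98.93°  ·
  (1,4): δ = 55.23°  ·
  (1,5): δ = 19.91°  ✓
  (1,6): δ = 80.50°  ·
  (1,7): δ = 109.70°  ·
  (2,3): δ = 137.96°  ·
  (2,4): δ = 94.26°  ·
  (2,5): δ = 19.12°  ✓
  (2,6): δ = 41.48°  ✓
  (2,7): δ = 70.68°  ·
  (3,4): δ = 136.30°  ·
  (3,5): δ = 61.16°  ·
  (3,6): δ = 0.57°  ✓
  (3,7): δ = 28.64°  ✓
  (4,5): δ = 104.86°  ·
  (4,6): δ = 44.27°  ·
  (4,7): δ = 15.06°  ✓
  (5,6): δ = 119.41°  ·
  (5,7): δ = 90.20°  ·
  (6,7): δ = 150.80°  ·
antipodal pairs: 7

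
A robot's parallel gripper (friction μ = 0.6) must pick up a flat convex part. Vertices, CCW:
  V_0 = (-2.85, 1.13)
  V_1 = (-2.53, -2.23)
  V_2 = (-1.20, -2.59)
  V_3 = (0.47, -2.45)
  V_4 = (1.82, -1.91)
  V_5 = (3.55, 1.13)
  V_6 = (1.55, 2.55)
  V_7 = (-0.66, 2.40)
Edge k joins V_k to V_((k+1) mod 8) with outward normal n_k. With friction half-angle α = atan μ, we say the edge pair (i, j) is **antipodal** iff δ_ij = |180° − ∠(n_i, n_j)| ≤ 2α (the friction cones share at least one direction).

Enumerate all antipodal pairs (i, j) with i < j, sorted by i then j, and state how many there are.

count = 13; pairs: (0,4), (0,5), (1,5), (1,6), (1,7), (2,5), (2,6), (2,7), (3,5), (3,6), (3,7), (4,6), (4,7)

α = atan 0.6 = 30.96°;  2α = 61.93°
n_0 = (-0.9955, -0.0948)
n_1 = (-0.2613, -0.9653)
n_2 = (+0.0835, -0.9965)
n_3 = (+0.3714, -0.9285)
n_4 = (+0.8691, -0.4946)
n_5 = (+0.5789, +0.8154)
n_6 = (-0.0677, +0.9977)
n_7 = (-0.5017, +0.8651)
  (0,1): δ = 110.59°  ·
  (0,2): δ = 90.65°  ·
  (0,3): δ = 73.64°  ·
  (0,4): δ = 35.08°  ✓
  (0,5): δ = 49.18°  ✓
  (0,6): δ = 88.44°  ·
  (0,7): δ = 114.67°  ·
  (1,2): δ = 160.06°  ·
  (1,3): δ = 143.05°  ·
  (1,4): δ = 104.50°  ·
  (1,5): δ = 20.23°  ✓
  (1,6): δ = 19.03°  ✓
  (1,7): δ = 45.26°  ✓
  (2,3): δ = 162.99°  ·
  (2,4): δ = 124.44°  ·
  (2,5): δ = 40.17°  ✓
  (2,6): δ = 0.91°  ✓
  (2,7): δ = 25.32°  ✓
  (3,4): δ = 141.44°  ·
  (3,5): δ = 57.18°  ✓
  (3,6): δ = 17.92°  ✓
  (3,7): δ = 8.31°  ✓
  (4,5): δ = 95.73°  ·
  (4,6): δ = 56.47°  ✓
  (4,7): δ = 30.25°  ✓
  (5,6): δ = 140.74°  ·
  (5,7): δ = 114.52°  ·
  (6,7): δ = 153.77°  ·
antipodal pairs: 13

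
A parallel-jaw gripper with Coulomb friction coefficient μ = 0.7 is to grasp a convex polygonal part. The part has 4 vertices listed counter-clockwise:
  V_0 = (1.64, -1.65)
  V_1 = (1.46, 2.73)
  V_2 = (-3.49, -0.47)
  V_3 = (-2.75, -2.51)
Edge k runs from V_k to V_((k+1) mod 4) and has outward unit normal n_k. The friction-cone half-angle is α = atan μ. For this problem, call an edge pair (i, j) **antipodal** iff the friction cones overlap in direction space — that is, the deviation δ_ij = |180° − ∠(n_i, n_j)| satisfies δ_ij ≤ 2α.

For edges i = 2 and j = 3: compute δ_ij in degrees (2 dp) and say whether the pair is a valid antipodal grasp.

δ = 98.85°, invalid

α = atan 0.7 = 34.99°;  2α = 69.98°
edge 2: e_2 = (+0.74, -2.04);  n_2 = (-0.9401, -0.3410)
edge 3: e_3 = (+4.39, +0.86);  n_3 = (+0.1922, -0.9813)
∠(n_2, n_3) = 81.15°
δ = |180° − 81.15°| = 98.85°
98.85° > 2α = 69.98°  →  invalid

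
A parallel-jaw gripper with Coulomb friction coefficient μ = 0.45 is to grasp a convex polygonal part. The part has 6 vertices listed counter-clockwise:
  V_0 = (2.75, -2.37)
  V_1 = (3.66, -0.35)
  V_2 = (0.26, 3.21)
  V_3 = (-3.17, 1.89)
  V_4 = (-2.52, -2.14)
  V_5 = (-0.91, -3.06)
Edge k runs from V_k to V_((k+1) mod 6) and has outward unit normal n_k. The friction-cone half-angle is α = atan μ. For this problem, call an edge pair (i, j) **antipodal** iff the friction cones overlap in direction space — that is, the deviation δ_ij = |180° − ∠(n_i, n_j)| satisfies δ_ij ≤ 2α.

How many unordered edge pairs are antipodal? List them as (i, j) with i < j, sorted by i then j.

count = 5; pairs: (0,2), (0,3), (1,3), (1,4), (2,5)

α = atan 0.45 = 24.23°;  2α = 48.46°
n_0 = (+0.9118, -0.4107)
n_1 = (+0.7232, +0.6907)
n_2 = (-0.3592, +0.9333)
n_3 = (-0.9872, -0.1592)
n_4 = (-0.4961, -0.8682)
n_5 = (+0.1853, -0.9827)
  (0,1): δ = 112.07°  ·
  (0,2): δ = 44.70°  ✓
  (0,3): δ = 33.41°  ✓
  (0,4): δ = 84.51°  ·
  (0,5): δ = 124.93°  ·
  (1,2): δ = 112.63°  ·
  (1,3): δ = 34.52°  ✓
  (1,4): δ = 16.57°  ✓
  (1,5): δ = 56.99°  ·
  (2,3): δ = 101.89°  ·
  (2,4): δ = 50.79°  ·
  (2,5): δ = 10.37°  ✓
  (3,4): δ = 128.91°  ·
  (3,5): δ = 88.49°  ·
  (4,5): δ = 139.58°  ·
antipodal pairs: 5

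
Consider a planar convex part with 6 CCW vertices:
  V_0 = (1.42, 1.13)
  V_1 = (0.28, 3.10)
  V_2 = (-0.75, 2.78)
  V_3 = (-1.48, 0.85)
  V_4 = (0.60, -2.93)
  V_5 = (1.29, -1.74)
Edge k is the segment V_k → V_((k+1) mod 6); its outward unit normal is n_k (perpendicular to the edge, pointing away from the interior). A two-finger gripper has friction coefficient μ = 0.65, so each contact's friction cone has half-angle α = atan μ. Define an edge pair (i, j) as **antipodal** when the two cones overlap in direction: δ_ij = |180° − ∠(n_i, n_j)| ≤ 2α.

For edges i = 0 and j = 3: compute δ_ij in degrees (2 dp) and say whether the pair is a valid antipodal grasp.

α = atan 0.65 = 33.02°;  2α = 66.05°
edge 0: e_0 = (-1.14, +1.97);  n_0 = (+0.8655, +0.5009)
edge 3: e_3 = (+2.08, -3.78);  n_3 = (-0.8761, -0.4821)
∠(n_0, n_3) = 178.77°
δ = |180° − 178.77°| = 1.23°
1.23° ≤ 2α = 66.05°  →  valid

δ = 1.23°, valid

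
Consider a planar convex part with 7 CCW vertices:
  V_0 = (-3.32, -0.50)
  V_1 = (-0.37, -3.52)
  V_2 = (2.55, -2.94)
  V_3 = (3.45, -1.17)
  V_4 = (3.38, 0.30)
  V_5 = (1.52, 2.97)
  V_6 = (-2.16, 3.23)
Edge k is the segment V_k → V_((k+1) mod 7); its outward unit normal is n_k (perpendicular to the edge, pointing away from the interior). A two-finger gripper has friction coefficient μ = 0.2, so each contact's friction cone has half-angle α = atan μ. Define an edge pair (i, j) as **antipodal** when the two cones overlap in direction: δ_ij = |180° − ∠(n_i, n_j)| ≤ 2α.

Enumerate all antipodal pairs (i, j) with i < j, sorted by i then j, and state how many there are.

count = 4; pairs: (0,4), (1,5), (2,6), (3,6)

α = atan 0.2 = 11.31°;  2α = 22.62°
n_0 = (-0.7153, -0.6988)
n_1 = (+0.1948, -0.9808)
n_2 = (+0.8914, -0.4532)
n_3 = (+0.9989, +0.0476)
n_4 = (+0.8205, +0.5716)
n_5 = (+0.0705, +0.9975)
n_6 = (-0.9549, +0.2970)
  (0,1): δ = 123.09°  ·
  (0,2): δ = 71.28°  ·
  (0,3): δ = 41.60°  ·
  (0,4): δ = 9.47°  ✓
  (0,5): δ = 41.63°  ·
  (0,6): δ = 118.40°  ·
  (1,2): δ = 128.19°  ·
  (1,3): δ = 98.51°  ·
  (1,4): δ = 66.37°  ·
  (1,5): δ = 15.28°  ✓
  (1,6): δ = 61.49°  ·
  (2,3): δ = 150.32°  ·
  (2,4): δ = 118.19°  ·
  (2,5): δ = 67.09°  ·
  (2,6): δ = 9.68°  ✓
  (3,4): δ = 147.86°  ·
  (3,5): δ = 96.77°  ·
  (3,6): δ = 20.00°  ✓
  (4,5): δ = 128.90°  ·
  (4,6): δ = 52.14°  ·
  (5,6): δ = 103.23°  ·
antipodal pairs: 4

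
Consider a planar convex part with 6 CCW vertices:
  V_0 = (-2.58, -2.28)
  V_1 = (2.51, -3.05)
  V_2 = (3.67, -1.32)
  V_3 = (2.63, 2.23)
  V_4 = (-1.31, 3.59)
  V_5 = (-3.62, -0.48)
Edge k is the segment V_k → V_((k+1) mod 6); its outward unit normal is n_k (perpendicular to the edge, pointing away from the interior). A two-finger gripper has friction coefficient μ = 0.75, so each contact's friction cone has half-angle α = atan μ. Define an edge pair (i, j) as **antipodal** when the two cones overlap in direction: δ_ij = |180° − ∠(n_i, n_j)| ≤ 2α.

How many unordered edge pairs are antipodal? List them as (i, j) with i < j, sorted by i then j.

α = atan 0.75 = 36.87°;  2α = 73.74°
n_0 = (-0.1496, -0.9888)
n_1 = (+0.8306, -0.5569)
n_2 = (+0.9597, +0.2811)
n_3 = (+0.3263, +0.9453)
n_4 = (-0.8697, +0.4936)
n_5 = (-0.8659, -0.5003)
  (0,1): δ = 115.24°  ·
  (0,2): δ = 65.07°  ✓
  (0,3): δ = 10.44°  ✓
  (0,4): δ = 69.02°  ✓
  (0,5): δ = 128.62°  ·
  (1,2): δ = 129.83°  ·
  (1,3): δ = 75.20°  ·
  (1,4): δ = 4.26°  ✓
  (1,5): δ = 63.86°  ✓
  (2,3): δ = 125.37°  ·
  (2,4): δ = 45.91°  ✓
  (2,5): δ = 13.69°  ✓
  (3,4): δ = 100.53°  ·
  (3,5): δ = 40.94°  ✓
  (4,5): δ = 120.40°  ·
antipodal pairs: 8

count = 8; pairs: (0,2), (0,3), (0,4), (1,4), (1,5), (2,4), (2,5), (3,5)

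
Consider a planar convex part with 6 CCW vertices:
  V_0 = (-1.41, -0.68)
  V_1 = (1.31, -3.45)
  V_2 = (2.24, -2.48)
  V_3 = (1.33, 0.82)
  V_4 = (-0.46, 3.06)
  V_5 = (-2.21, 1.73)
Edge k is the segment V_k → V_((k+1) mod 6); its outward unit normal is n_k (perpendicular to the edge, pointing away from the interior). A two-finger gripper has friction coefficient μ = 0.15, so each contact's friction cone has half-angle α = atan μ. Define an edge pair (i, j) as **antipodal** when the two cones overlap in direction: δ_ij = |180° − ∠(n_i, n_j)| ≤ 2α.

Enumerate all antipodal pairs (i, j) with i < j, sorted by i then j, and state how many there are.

count = 3; pairs: (0,3), (1,4), (2,5)

α = atan 0.15 = 8.53°;  2α = 17.06°
n_0 = (-0.7135, -0.7006)
n_1 = (+0.7218, -0.6921)
n_2 = (+0.9640, +0.2658)
n_3 = (+0.7812, +0.6243)
n_4 = (-0.6051, +0.7962)
n_5 = (-0.9491, -0.3150)
  (0,1): δ = 88.27°  ·
  (0,2): δ = 29.06°  ·
  (0,3): δ = 5.85°  ✓
  (0,4): δ = 82.76°  ·
  (0,5): δ = 153.89°  ·
  (1,2): δ = 120.79°  ·
  (1,3): δ = 97.58°  ·
  (1,4): δ = 8.97°  ✓
  (1,5): δ = 62.16°  ·
  (2,3): δ = 156.79°  ·
  (2,4): δ = 68.18°  ·
  (2,5): δ = 2.95°  ✓
  (3,4): δ = 91.39°  ·
  (3,5): δ = 20.27°  ·
  (4,5): δ = 108.87°  ·
antipodal pairs: 3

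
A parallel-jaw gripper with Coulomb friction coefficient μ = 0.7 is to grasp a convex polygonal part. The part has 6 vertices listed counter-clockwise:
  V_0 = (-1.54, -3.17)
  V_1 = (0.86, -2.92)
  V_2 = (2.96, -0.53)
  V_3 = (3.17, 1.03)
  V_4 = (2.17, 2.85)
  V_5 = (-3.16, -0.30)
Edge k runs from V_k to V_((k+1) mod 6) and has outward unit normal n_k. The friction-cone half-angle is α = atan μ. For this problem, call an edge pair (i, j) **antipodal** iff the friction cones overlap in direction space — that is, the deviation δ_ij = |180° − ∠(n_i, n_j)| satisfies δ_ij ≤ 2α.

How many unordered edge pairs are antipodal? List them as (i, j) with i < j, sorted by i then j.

α = atan 0.7 = 34.99°;  2α = 69.98°
n_0 = (+0.1036, -0.9946)
n_1 = (+0.7512, -0.6601)
n_2 = (+0.9911, -0.1334)
n_3 = (+0.8764, +0.4815)
n_4 = (-0.5088, +0.8609)
n_5 = (-0.8708, -0.4916)
  (0,1): δ = 137.25°  ·
  (0,2): δ = 103.61°  ·
  (0,3): δ = 67.16°  ✓
  (0,4): δ = 24.64°  ✓
  (0,5): δ = 113.50°  ·
  (1,2): δ = 146.36°  ·
  (1,3): δ = 109.91°  ·
  (1,4): δ = 18.11°  ✓
  (1,5): δ = 70.75°  ·
  (2,3): δ = 143.55°  ·
  (2,4): δ = 51.75°  ✓
  (2,5): δ = 37.11°  ✓
  (3,4): δ = 88.20°  ·
  (3,5): δ = 0.66°  ✓
  (4,5): δ = 91.14°  ·
antipodal pairs: 6

count = 6; pairs: (0,3), (0,4), (1,4), (2,4), (2,5), (3,5)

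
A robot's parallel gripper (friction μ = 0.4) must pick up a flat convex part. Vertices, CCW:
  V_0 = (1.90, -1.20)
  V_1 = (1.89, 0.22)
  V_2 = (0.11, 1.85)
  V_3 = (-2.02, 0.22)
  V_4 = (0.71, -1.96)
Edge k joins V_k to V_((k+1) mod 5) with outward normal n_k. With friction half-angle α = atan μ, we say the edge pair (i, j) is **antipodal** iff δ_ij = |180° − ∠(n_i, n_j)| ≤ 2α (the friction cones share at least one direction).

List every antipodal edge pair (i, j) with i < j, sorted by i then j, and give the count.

count = 2; pairs: (1,3), (2,4)

α = atan 0.4 = 21.80°;  2α = 43.60°
n_0 = (+1.0000, +0.0070)
n_1 = (+0.6753, +0.7375)
n_2 = (-0.6077, +0.7941)
n_3 = (-0.6240, -0.7814)
n_4 = (+0.5382, -0.8428)
  (0,1): δ = 132.88°  ·
  (0,2): δ = 52.98°  ·
  (0,3): δ = 50.99°  ·
  (0,4): δ = 122.16°  ·
  (1,2): δ = 100.09°  ·
  (1,3): δ = 3.87°  ✓
  (1,4): δ = 75.05°  ·
  (2,3): δ = 76.03°  ·
  (2,4): δ = 4.86°  ✓
  (3,4): δ = 108.83°  ·
antipodal pairs: 2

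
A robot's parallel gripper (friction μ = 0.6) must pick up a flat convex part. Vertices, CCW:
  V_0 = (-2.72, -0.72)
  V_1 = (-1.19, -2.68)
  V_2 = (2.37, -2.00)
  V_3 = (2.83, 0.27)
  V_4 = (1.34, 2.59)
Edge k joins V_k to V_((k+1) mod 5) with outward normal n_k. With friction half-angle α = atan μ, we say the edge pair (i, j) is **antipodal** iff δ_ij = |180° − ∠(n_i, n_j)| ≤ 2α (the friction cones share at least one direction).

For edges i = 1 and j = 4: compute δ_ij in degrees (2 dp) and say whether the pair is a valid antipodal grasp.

δ = 28.38°, valid

α = atan 0.6 = 30.96°;  2α = 61.93°
edge 1: e_1 = (+3.56, +0.68);  n_1 = (+0.1876, -0.9822)
edge 4: e_4 = (-4.06, -3.31);  n_4 = (-0.6319, +0.7751)
∠(n_1, n_4) = 151.62°
δ = |180° − 151.62°| = 28.38°
28.38° ≤ 2α = 61.93°  →  valid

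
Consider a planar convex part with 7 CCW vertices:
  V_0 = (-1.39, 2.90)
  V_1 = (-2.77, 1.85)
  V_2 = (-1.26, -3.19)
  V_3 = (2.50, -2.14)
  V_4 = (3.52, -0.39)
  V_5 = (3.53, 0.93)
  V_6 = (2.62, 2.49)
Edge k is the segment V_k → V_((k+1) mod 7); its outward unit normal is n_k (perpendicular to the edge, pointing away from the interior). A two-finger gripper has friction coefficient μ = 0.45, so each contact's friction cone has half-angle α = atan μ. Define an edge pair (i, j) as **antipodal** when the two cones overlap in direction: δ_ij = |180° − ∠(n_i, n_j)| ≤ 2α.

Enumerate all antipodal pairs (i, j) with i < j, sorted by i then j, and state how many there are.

α = atan 0.45 = 24.23°;  2α = 48.46°
n_0 = (-0.6055, +0.7958)
n_1 = (-0.9579, -0.2870)
n_2 = (+0.2690, -0.9632)
n_3 = (+0.8640, -0.5036)
n_4 = (+1.0000, -0.0076)
n_5 = (+0.8638, +0.5039)
n_6 = (+0.1017, +0.9948)
  (0,1): δ = 110.59°  ·
  (0,2): δ = 21.66°  ✓
  (0,3): δ = 22.50°  ✓
  (0,4): δ = 52.30°  ·
  (0,5): δ = 82.99°  ·
  (0,6): δ = 136.90°  ·
  (1,2): δ = 91.08°  ·
  (1,3): δ = 46.91°  ✓
  (1,4): δ = 17.11°  ✓
  (1,5): δ = 13.58°  ✓
  (1,6): δ = 67.48°  ·
  (2,3): δ = 135.84°  ·
  (2,4): δ = 106.04°  ·
  (2,5): δ = 75.35°  ·
  (2,6): δ = 21.44°  ✓
  (3,4): δ = 150.20°  ·
  (3,5): δ = 119.51°  ·
  (3,6): δ = 65.60°  ·
  (4,5): δ = 149.31°  ·
  (4,6): δ = 95.40°  ·
  (5,6): δ = 126.09°  ·
antipodal pairs: 6

count = 6; pairs: (0,2), (0,3), (1,3), (1,4), (1,5), (2,6)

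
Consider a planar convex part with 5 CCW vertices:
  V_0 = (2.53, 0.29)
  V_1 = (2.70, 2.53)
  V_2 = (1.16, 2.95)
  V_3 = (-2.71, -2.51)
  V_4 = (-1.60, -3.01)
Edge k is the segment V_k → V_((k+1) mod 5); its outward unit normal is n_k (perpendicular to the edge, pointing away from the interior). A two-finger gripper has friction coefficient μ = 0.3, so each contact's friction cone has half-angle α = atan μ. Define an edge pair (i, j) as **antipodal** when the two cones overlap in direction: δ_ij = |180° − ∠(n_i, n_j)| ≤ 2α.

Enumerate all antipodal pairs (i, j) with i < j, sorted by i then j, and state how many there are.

α = atan 0.3 = 16.70°;  2α = 33.40°
n_0 = (+0.9971, -0.0757)
n_1 = (+0.2631, +0.9648)
n_2 = (-0.8158, +0.5783)
n_3 = (-0.4107, -0.9118)
n_4 = (+0.6242, -0.7812)
  (0,1): δ = 100.92°  ·
  (0,2): δ = 30.99°  ✓
  (0,3): δ = 70.09°  ·
  (0,4): δ = 132.97°  ·
  (1,2): δ = 110.07°  ·
  (1,3): δ = 8.99°  ✓
  (1,4): δ = 53.88°  ·
  (2,3): δ = 78.92°  ·
  (2,4): δ = 16.05°  ✓
  (3,4): δ = 117.12°  ·
antipodal pairs: 3

count = 3; pairs: (0,2), (1,3), (2,4)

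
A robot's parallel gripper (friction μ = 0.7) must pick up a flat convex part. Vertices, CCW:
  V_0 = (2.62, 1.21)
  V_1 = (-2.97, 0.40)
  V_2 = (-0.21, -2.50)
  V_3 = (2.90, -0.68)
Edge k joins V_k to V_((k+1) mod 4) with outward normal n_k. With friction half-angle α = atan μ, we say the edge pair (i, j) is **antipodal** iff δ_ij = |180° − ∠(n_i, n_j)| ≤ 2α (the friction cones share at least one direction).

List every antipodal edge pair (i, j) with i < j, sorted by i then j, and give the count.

α = atan 0.7 = 34.99°;  2α = 69.98°
n_0 = (-0.1434, +0.9897)
n_1 = (-0.7244, -0.6894)
n_2 = (+0.5051, -0.8631)
n_3 = (+0.9892, +0.1465)
  (0,1): δ = 54.66°  ✓
  (0,2): δ = 22.09°  ✓
  (0,3): δ = 90.18°  ·
  (1,2): δ = 103.25°  ·
  (1,3): δ = 35.16°  ✓
  (2,3): δ = 111.91°  ·
antipodal pairs: 3

count = 3; pairs: (0,1), (0,2), (1,3)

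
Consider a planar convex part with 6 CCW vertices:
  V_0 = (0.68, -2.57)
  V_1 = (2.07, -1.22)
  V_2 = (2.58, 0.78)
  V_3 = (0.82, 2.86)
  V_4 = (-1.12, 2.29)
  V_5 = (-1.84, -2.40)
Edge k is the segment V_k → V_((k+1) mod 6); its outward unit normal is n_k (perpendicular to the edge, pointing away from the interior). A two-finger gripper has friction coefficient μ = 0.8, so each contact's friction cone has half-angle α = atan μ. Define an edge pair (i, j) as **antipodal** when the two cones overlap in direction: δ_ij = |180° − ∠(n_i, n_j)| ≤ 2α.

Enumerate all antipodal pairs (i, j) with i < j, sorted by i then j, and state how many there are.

α = atan 0.8 = 38.66°;  2α = 77.32°
n_0 = (+0.6967, -0.7174)
n_1 = (+0.9690, -0.2471)
n_2 = (+0.7634, +0.6459)
n_3 = (-0.2819, +0.9594)
n_4 = (-0.9884, +0.1517)
n_5 = (-0.0673, -0.9977)
  (0,1): δ = 148.47°  ·
  (0,2): δ = 93.93°  ·
  (0,3): δ = 27.79°  ✓
  (0,4): δ = 37.11°  ✓
  (0,5): δ = 131.98°  ·
  (1,2): δ = 125.46°  ·
  (1,3): δ = 59.32°  ✓
  (1,4): δ = 5.58°  ✓
  (1,5): δ = 100.45°  ·
  (2,3): δ = 113.86°  ·
  (2,4): δ = 48.96°  ✓
  (2,5): δ = 45.90°  ✓
  (3,4): δ = 115.10°  ·
  (3,5): δ = 20.23°  ✓
  (4,5): δ = 85.13°  ·
antipodal pairs: 7

count = 7; pairs: (0,3), (0,4), (1,3), (1,4), (2,4), (2,5), (3,5)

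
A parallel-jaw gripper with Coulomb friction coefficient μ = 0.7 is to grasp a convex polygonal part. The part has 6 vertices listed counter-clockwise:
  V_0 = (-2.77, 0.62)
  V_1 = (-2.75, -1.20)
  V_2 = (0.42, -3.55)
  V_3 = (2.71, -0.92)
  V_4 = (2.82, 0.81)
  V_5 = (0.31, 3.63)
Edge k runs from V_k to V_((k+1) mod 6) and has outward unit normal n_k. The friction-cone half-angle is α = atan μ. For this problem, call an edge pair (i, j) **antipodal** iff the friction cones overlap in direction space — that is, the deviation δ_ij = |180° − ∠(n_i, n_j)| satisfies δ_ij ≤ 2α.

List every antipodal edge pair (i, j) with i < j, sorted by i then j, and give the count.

count = 7; pairs: (0,2), (0,3), (0,4), (1,3), (1,4), (2,5), (3,5)

α = atan 0.7 = 34.99°;  2α = 69.98°
n_0 = (-0.9999, -0.0110)
n_1 = (-0.5955, -0.8033)
n_2 = (+0.7542, -0.6567)
n_3 = (+0.9980, -0.0635)
n_4 = (+0.7470, +0.6649)
n_5 = (-0.6989, +0.7152)
  (0,1): δ = 127.18°  ·
  (0,2): δ = 41.68°  ✓
  (0,3): δ = 4.27°  ✓
  (0,4): δ = 41.04°  ✓
  (0,5): δ = 133.71°  ·
  (1,2): δ = 94.50°  ·
  (1,3): δ = 57.09°  ✓
  (1,4): δ = 11.78°  ✓
  (1,5): δ = 80.89°  ·
  (2,3): δ = 142.59°  ·
  (2,4): δ = 97.28°  ·
  (2,5): δ = 4.61°  ✓
  (3,4): δ = 134.69°  ·
  (3,5): δ = 42.02°  ✓
  (4,5): δ = 87.33°  ·
antipodal pairs: 7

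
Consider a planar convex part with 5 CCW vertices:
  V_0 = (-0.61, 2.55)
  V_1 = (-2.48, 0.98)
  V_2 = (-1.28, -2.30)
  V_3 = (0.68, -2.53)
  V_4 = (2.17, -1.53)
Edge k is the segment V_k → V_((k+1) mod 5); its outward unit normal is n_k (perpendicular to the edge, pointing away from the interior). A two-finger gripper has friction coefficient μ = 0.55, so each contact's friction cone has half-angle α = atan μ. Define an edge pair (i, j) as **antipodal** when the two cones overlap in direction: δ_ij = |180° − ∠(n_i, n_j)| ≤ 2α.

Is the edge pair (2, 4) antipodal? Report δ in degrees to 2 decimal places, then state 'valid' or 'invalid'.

α = atan 0.55 = 28.81°;  2α = 57.62°
edge 2: e_2 = (+1.96, -0.23);  n_2 = (-0.1165, -0.9932)
edge 4: e_4 = (-2.78, +4.08);  n_4 = (+0.8264, +0.5631)
∠(n_2, n_4) = 130.96°
δ = |180° − 130.96°| = 49.04°
49.04° ≤ 2α = 57.62°  →  valid

δ = 49.04°, valid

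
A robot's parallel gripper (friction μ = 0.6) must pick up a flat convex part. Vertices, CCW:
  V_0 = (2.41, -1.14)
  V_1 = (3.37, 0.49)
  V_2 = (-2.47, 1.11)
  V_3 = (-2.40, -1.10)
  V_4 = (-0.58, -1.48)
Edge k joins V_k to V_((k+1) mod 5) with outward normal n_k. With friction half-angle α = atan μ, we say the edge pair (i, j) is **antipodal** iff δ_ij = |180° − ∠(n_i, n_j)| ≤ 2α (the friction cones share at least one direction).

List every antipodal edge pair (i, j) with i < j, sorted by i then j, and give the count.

α = atan 0.6 = 30.96°;  2α = 61.93°
n_0 = (+0.8617, -0.5075)
n_1 = (+0.1056, +0.9944)
n_2 = (-0.9995, -0.0317)
n_3 = (-0.2044, -0.9789)
n_4 = (+0.1130, -0.9936)
  (0,1): δ = 65.56°  ·
  (0,2): δ = 32.31°  ✓
  (0,3): δ = 108.70°  ·
  (0,4): δ = 126.98°  ·
  (1,2): δ = 82.13°  ·
  (1,3): δ = 5.73°  ✓
  (1,4): δ = 12.55°  ✓
  (2,3): δ = 103.61°  ·
  (2,4): δ = 85.33°  ·
  (3,4): δ = 161.72°  ·
antipodal pairs: 3

count = 3; pairs: (0,2), (1,3), (1,4)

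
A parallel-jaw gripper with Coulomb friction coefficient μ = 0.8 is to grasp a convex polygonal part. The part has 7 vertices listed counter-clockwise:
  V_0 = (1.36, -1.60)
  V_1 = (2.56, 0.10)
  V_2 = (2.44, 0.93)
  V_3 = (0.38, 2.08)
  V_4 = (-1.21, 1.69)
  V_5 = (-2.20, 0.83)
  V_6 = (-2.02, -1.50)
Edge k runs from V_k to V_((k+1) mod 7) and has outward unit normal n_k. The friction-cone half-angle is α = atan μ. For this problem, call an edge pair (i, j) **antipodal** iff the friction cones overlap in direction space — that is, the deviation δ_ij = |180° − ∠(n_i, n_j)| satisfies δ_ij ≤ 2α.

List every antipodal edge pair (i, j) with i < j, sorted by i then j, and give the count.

α = atan 0.8 = 38.66°;  2α = 77.32°
n_0 = (+0.8170, -0.5767)
n_1 = (+0.9897, +0.1431)
n_2 = (+0.4874, +0.8732)
n_3 = (-0.2382, +0.9712)
n_4 = (-0.6558, +0.7549)
n_5 = (-0.9970, -0.0770)
n_6 = (-0.0296, -0.9996)
  (0,1): δ = 136.56°  ·
  (0,2): δ = 83.95°  ·
  (0,3): δ = 41.00°  ✓
  (0,4): δ = 13.80°  ✓
  (0,5): δ = 39.64°  ✓
  (0,6): δ = 123.52°  ·
  (1,2): δ = 127.40°  ·
  (1,3): δ = 84.45°  ·
  (1,4): δ = 57.25°  ✓
  (1,5): δ = 3.81°  ✓
  (1,6): δ = 80.08°  ·
  (2,3): δ = 137.05°  ·
  (2,4): δ = 109.85°  ·
  (2,5): δ = 56.41°  ✓
  (2,6): δ = 27.48°  ✓
  (3,4): δ = 152.80°  ·
  (3,5): δ = 99.36°  ·
  (3,6): δ = 15.48°  ✓
  (4,5): δ = 126.56°  ·
  (4,6): δ = 42.68°  ✓
  (5,6): δ = 96.11°  ·
antipodal pairs: 9

count = 9; pairs: (0,3), (0,4), (0,5), (1,4), (1,5), (2,5), (2,6), (3,6), (4,6)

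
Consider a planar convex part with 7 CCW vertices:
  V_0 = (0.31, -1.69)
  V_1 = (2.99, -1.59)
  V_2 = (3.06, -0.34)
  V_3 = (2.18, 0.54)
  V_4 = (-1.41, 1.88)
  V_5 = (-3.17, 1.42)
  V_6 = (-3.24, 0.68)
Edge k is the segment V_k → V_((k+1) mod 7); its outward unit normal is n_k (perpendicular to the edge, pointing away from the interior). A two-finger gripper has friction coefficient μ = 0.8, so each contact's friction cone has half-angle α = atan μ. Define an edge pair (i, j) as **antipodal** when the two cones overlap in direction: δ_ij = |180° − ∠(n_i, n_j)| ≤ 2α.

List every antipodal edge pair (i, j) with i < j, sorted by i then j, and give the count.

count = 11; pairs: (0,2), (0,3), (0,4), (1,4), (1,5), (1,6), (2,5), (2,6), (3,5), (3,6), (4,6)

α = atan 0.8 = 38.66°;  2α = 77.32°
n_0 = (+0.0373, -0.9993)
n_1 = (+0.9984, -0.0559)
n_2 = (+0.7071, +0.7071)
n_3 = (+0.3497, +0.9369)
n_4 = (-0.2529, +0.9675)
n_5 = (-0.9956, +0.0942)
n_6 = (-0.5552, -0.8317)
  (0,1): δ = 95.34°  ·
  (0,2): δ = 47.14°  ✓
  (0,3): δ = 22.61°  ✓
  (0,4): δ = 12.51°  ✓
  (0,5): δ = 82.46°  ·
  (0,6): δ = 144.14°  ·
  (1,2): δ = 131.79°  ·
  (1,3): δ = 107.26°  ·
  (1,4): δ = 72.15°  ✓
  (1,5): δ = 2.20°  ✓
  (1,6): δ = 59.48°  ✓
  (2,3): δ = 155.47°  ·
  (2,4): δ = 120.35°  ·
  (2,5): δ = 50.40°  ✓
  (2,6): δ = 11.27°  ✓
  (3,4): δ = 144.88°  ·
  (3,5): δ = 74.94°  ✓
  (3,6): δ = 13.26°  ✓
  (4,5): δ = 110.05°  ·
  (4,6): δ = 48.37°  ✓
  (5,6): δ = 118.32°  ·
antipodal pairs: 11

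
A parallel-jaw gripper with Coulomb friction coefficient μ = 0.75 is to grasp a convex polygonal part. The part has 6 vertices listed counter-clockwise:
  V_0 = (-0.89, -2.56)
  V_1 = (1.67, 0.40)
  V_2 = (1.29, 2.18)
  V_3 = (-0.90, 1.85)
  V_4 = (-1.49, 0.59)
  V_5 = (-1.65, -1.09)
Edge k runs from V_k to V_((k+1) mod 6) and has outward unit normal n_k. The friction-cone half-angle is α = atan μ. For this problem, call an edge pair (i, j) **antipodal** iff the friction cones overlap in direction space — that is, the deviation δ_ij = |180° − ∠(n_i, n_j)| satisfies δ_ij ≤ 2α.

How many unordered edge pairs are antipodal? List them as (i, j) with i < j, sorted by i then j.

count = 8; pairs: (0,2), (0,3), (0,4), (0,5), (1,3), (1,4), (1,5), (2,5)

α = atan 0.75 = 36.87°;  2α = 73.74°
n_0 = (+0.7564, -0.6542)
n_1 = (+0.9780, +0.2088)
n_2 = (-0.1490, +0.9888)
n_3 = (-0.9056, +0.4241)
n_4 = (-0.9955, +0.0948)
n_5 = (-0.8883, -0.4593)
  (0,1): δ = 127.09°  ·
  (0,2): δ = 40.58°  ✓
  (0,3): δ = 15.76°  ✓
  (0,4): δ = 35.42°  ✓
  (0,5): δ = 68.19°  ✓
  (1,2): δ = 93.48°  ·
  (1,3): δ = 37.14°  ✓
  (1,4): δ = 17.49°  ✓
  (1,5): δ = 15.29°  ✓
  (2,3): δ = 123.66°  ·
  (2,4): δ = 104.01°  ·
  (2,5): δ = 71.23°  ✓
  (3,4): δ = 160.35°  ·
  (3,5): δ = 127.57°  ·
  (4,5): δ = 147.22°  ·
antipodal pairs: 8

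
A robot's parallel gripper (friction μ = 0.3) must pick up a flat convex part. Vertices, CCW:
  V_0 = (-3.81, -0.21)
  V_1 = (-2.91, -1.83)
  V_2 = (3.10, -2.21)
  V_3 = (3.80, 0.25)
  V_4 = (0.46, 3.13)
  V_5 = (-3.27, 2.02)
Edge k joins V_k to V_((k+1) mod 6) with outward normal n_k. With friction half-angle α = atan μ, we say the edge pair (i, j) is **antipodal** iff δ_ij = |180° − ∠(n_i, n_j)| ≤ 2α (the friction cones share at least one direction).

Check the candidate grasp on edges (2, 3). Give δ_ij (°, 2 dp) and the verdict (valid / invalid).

α = atan 0.3 = 16.70°;  2α = 33.40°
edge 2: e_2 = (+0.70, +2.46);  n_2 = (+0.9618, -0.2737)
edge 3: e_3 = (-3.34, +2.88);  n_3 = (+0.6530, +0.7573)
∠(n_2, n_3) = 65.11°
δ = |180° − 65.11°| = 114.89°
114.89° > 2α = 33.40°  →  invalid

δ = 114.89°, invalid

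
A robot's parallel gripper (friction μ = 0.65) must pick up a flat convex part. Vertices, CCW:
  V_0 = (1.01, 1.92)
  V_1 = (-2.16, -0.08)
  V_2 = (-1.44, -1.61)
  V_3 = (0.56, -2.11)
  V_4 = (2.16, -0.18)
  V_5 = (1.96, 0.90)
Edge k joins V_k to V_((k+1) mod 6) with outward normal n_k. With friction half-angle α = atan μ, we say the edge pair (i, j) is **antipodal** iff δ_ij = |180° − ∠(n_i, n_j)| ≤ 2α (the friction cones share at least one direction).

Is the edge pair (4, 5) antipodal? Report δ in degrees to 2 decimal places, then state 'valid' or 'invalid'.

α = atan 0.65 = 33.02°;  2α = 66.05°
edge 4: e_4 = (-0.20, +1.08);  n_4 = (+0.9833, +0.1821)
edge 5: e_5 = (-0.95, +1.02);  n_5 = (+0.7318, +0.6816)
∠(n_4, n_5) = 32.47°
δ = |180° − 32.47°| = 147.53°
147.53° > 2α = 66.05°  →  invalid

δ = 147.53°, invalid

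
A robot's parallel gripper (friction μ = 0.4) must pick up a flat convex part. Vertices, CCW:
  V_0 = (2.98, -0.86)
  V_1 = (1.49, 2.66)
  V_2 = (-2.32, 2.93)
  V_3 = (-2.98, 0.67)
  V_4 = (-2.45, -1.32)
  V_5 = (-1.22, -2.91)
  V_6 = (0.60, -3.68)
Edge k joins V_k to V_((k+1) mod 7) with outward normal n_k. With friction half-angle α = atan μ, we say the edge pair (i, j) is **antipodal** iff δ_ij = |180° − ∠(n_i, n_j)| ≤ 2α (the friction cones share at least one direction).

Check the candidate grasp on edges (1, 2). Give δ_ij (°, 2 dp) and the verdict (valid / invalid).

α = atan 0.4 = 21.80°;  2α = 43.60°
edge 1: e_1 = (-3.81, +0.27);  n_1 = (+0.0707, +0.9975)
edge 2: e_2 = (-0.66, -2.26);  n_2 = (-0.9599, +0.2803)
∠(n_1, n_2) = 77.77°
δ = |180° − 77.77°| = 102.23°
102.23° > 2α = 43.60°  →  invalid

δ = 102.23°, invalid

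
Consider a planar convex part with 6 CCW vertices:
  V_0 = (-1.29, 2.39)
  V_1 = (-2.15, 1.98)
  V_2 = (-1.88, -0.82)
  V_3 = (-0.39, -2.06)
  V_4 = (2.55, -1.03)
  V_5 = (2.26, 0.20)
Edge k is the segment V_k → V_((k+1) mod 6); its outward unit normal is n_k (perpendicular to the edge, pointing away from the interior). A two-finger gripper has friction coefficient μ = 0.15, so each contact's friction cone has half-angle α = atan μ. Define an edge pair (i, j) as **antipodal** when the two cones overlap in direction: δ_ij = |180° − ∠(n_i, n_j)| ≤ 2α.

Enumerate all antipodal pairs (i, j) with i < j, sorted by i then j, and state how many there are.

α = atan 0.15 = 8.53°;  2α = 17.06°
n_0 = (-0.4303, +0.9027)
n_1 = (-0.9954, -0.0960)
n_2 = (-0.6397, -0.7686)
n_3 = (+0.3306, -0.9438)
n_4 = (+0.9733, +0.2295)
n_5 = (+0.5250, +0.8511)
  (0,1): δ = 109.98°  ·
  (0,2): δ = 65.26°  ·
  (0,3): δ = 6.18°  ✓
  (0,4): δ = 77.78°  ·
  (0,5): δ = 122.84°  ·
  (1,2): δ = 135.28°  ·
  (1,3): δ = 76.20°  ·
  (1,4): δ = 7.76°  ✓
  (1,5): δ = 52.82°  ·
  (2,3): δ = 120.92°  ·
  (2,4): δ = 36.97°  ·
  (2,5): δ = 8.10°  ✓
  (3,4): δ = 96.04°  ·
  (3,5): δ = 50.98°  ·
  (4,5): δ = 134.94°  ·
antipodal pairs: 3

count = 3; pairs: (0,3), (1,4), (2,5)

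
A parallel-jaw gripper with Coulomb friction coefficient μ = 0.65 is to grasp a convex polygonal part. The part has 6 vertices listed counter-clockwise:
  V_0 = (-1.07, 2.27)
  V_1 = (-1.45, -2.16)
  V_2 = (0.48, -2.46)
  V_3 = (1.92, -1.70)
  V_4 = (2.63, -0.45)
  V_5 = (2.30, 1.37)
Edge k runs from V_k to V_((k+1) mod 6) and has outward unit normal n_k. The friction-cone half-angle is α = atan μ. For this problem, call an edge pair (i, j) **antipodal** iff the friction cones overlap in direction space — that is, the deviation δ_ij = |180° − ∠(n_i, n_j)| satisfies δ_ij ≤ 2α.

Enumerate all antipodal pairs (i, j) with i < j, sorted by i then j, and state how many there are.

count = 5; pairs: (0,2), (0,3), (0,4), (1,5), (2,5)

α = atan 0.65 = 33.02°;  2α = 66.05°
n_0 = (-0.9963, +0.0855)
n_1 = (-0.1536, -0.9881)
n_2 = (+0.4668, -0.8844)
n_3 = (+0.8695, -0.4939)
n_4 = (+0.9840, +0.1784)
n_5 = (+0.2580, +0.9661)
  (0,1): δ = 93.93°  ·
  (0,2): δ = 57.27°  ✓
  (0,3): δ = 24.69°  ✓
  (0,4): δ = 15.18°  ✓
  (0,5): δ = 79.95°  ·
  (1,2): δ = 143.34°  ·
  (1,3): δ = 110.76°  ·
  (1,4): δ = 70.89°  ·
  (1,5): δ = 6.12°  ✓
  (2,3): δ = 147.42°  ·
  (2,4): δ = 107.55°  ·
  (2,5): δ = 42.78°  ✓
  (3,4): δ = 140.13°  ·
  (3,5): δ = 75.36°  ·
  (4,5): δ = 115.23°  ·
antipodal pairs: 5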